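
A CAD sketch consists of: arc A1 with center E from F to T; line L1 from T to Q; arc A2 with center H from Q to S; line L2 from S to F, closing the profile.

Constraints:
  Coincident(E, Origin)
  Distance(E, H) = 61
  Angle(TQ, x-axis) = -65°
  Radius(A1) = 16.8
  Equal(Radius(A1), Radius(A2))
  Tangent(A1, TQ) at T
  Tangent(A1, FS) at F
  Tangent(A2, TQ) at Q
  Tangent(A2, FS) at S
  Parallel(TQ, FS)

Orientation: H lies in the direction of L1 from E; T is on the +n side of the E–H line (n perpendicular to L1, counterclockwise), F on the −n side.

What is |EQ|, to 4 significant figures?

63.27

The slot axis is L1's direction at -65.0°, so u = (cos -65.0°, sin -65.0°) = (0.4226, -0.9063) and n = (−sin -65.0°, cos -65.0°) = (0.9063, 0.4226). E is at the origin and H lies 61.0 along u from E, so H = 61.0·u = (25.78, -55.28). Tangency of A1 to both parallel lines with radius 16.8 puts T and F at E ± 16.8·n: T = (15.23, 7.100), F = (-15.23, -7.100). Equal radii place Q and S the same way about H: Q = H + 16.8·n = (41.01, -48.18), S = H − 16.8·n = (10.55, -62.38). Then |EQ| = |Q − E| = 63.27.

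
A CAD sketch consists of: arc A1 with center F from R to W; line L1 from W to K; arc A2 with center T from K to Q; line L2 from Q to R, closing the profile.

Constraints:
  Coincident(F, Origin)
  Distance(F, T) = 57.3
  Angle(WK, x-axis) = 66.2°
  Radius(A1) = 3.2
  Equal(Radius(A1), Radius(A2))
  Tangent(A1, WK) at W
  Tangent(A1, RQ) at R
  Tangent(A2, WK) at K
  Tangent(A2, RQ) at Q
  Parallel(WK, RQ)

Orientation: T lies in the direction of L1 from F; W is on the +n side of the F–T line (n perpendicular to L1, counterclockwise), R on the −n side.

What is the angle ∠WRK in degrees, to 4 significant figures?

83.63°

The slot axis is L1's direction at 66.2°, so u = (cos 66.2°, sin 66.2°) = (0.4035, 0.9150) and n = (−sin 66.2°, cos 66.2°) = (-0.9150, 0.4035). F is at the origin and T lies 57.3 along u from F, so T = 57.3·u = (23.12, 52.43). Tangency of A1 to both parallel lines with radius 3.2 puts W and R at F ± 3.2·n: W = (-2.928, 1.291), R = (2.928, -1.291). Equal radii place K and Q the same way about T: K = T + 3.2·n = (20.20, 53.72), Q = T − 3.2·n = (26.05, 51.14). Then cos ∠WRK = RW·RK / (|RW||RK|), giving 83.63°.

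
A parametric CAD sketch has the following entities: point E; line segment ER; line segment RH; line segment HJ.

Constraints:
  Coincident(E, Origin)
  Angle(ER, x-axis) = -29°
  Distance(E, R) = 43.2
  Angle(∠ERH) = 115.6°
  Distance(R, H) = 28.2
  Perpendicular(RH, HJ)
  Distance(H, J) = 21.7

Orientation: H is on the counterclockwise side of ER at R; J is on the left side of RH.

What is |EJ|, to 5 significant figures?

49.943

E is at the origin; ER runs at -29.0° with length 43.2, so R = 43.2·(cos -29.0°, sin -29.0°) = (37.784, -20.944). ∠ERH = 115.6°, so RH runs at -29.0° + (180° − 115.6°) = 35.400° from the x-axis; with |RH| = 28.2, H = R + 28.2·(cos 35.400°, sin 35.400°) = (60.770, -4.6080). RH ⟂ HJ; with |HJ| = 21.7 on the left of RH, J = H + 21.7·(-0.57928, 0.81513) = (48.200, 13.080). Then |EJ| = |J − E| = 49.943.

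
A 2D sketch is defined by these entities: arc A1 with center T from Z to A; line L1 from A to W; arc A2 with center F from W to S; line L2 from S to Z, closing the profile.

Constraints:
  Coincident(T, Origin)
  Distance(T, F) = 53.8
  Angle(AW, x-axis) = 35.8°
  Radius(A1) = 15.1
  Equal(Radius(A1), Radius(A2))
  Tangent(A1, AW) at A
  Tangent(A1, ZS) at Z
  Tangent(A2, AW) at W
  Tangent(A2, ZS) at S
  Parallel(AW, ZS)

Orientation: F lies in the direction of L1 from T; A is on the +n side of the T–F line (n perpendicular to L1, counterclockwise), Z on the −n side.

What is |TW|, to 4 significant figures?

55.88

The slot axis is L1's direction at 35.8°, so u = (cos 35.8°, sin 35.8°) = (0.8111, 0.5850) and n = (−sin 35.8°, cos 35.8°) = (-0.5850, 0.8111). T is at the origin and F lies 53.8 along u from T, so F = 53.8·u = (43.64, 31.47). Tangency of A1 to both parallel lines with radius 15.1 puts A and Z at T ± 15.1·n: A = (-8.833, 12.25), Z = (8.833, -12.25). Equal radii place W and S the same way about F: W = F + 15.1·n = (34.80, 43.72), S = F − 15.1·n = (52.47, 19.22). Then |TW| = |W − T| = 55.88.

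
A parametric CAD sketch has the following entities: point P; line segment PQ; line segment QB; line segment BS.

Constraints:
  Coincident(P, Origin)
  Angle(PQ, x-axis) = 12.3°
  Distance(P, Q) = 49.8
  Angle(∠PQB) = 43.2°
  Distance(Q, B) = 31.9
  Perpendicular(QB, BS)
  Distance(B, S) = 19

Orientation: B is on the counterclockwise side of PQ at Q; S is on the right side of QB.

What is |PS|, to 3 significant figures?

53.3

P is at the origin; PQ runs at 12.3° with length 49.8, so Q = 49.8·(cos 12.3°, sin 12.3°) = (48.7, 10.6). ∠PQB = 43.2°, so QB runs at 12.3° + (180° − 43.2°) = 149° from the x-axis; with |QB| = 31.9, B = Q + 31.9·(cos 149°, sin 149°) = (21.3, 27.0). The perpendicularity gives BS at right angles to QB; with |BS| = 19.0 on the right of QB, S = B + 19.0·(0.514, 0.858) = (31.0, 43.3). Then |PS| = |S − P| = 53.3.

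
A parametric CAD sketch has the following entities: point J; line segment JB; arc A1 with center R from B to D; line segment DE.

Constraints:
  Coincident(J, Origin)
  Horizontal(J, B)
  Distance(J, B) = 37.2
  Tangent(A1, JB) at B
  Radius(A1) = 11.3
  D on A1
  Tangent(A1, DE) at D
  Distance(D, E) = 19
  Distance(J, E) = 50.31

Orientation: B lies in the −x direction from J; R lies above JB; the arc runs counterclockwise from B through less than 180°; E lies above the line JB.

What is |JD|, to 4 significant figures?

32.55

J is at the origin; JB is horizontal with |JB| = 37.2 and B on the −x side, so B = (-37.20, 0.000). Since A1 is tangent to JB there, RB ⟂ JB, so R = B + (0, 11.3) = (-37.20, 11.30). Since RD ⟂ DE (tangency), |RE| = √(11.3² + 19.0²) = 22.11 regardless of where D sits on A1. So E lies on both circle(J, 50.31) and circle(R, 22.11); the above-JB intersection is E = (-37.62, 33.40). D is the foot of the tangent from E: D = (-27.60, 17.26).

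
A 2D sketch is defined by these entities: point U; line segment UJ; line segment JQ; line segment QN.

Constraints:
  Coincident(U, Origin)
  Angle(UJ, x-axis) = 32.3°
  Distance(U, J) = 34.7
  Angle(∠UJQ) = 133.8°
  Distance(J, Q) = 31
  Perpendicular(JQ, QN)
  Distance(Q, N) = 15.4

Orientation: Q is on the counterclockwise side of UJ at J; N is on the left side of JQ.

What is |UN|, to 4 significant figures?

55.86

U is at the origin; UJ runs at 32.3° with length 34.7, so J = 34.7·(cos 32.3°, sin 32.3°) = (29.33, 18.54). ∠UJQ = 133.8°, so JQ runs at 32.3° + (180° − 133.8°) = 78.50° from the x-axis; with |JQ| = 31.0, Q = J + 31.0·(cos 78.50°, sin 78.50°) = (35.51, 48.92). JQ is perpendicular to QN; with |QN| = 15.4 on the left of JQ, N = Q + 15.4·(-0.9799, 0.1994) = (20.42, 51.99). Then |UN| = |N − U| = 55.86.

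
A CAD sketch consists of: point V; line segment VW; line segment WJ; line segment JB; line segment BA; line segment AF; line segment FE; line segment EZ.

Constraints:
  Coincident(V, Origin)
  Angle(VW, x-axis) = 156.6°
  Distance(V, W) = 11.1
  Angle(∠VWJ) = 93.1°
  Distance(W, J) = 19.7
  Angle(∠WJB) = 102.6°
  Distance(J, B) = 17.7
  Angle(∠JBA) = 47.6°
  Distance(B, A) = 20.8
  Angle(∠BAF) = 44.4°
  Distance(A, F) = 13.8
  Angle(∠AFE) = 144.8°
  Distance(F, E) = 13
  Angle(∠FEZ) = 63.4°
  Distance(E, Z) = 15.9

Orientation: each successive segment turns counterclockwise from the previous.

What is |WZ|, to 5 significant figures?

27.017

∠AFE = 144.8° gives FE at -95.900° from the x-axis; with |FE| = 13.0, E = (-16.847, -26.950). ∠FEZ = 63.4° gives EZ at 20.700° from the x-axis; with |EZ| = 15.9, Z = (-1.9730, -21.329). Then |WZ| = |Z − W| = 27.017.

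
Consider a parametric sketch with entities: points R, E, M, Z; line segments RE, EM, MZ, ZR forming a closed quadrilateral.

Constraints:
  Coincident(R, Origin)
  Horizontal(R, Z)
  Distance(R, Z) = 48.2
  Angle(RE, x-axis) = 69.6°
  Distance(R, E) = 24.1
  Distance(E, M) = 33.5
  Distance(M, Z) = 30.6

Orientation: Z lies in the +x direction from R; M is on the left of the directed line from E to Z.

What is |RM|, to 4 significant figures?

50.77

Checks: |EM| = 33.50 ✓; |MZ| = 30.60 ✓.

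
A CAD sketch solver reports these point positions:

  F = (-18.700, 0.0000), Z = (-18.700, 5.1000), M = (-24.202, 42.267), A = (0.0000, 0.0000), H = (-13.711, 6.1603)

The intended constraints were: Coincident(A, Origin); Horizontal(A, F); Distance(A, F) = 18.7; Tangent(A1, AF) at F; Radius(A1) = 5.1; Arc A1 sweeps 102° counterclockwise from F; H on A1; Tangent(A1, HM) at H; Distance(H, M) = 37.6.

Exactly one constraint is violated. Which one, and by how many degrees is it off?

Tangent(A1, HM) at H — off by 4.20°.

A = (0.00, 0.00) ✓; A.y = 0.00, F.y = 0.00 ✓; |AF| = 18.70 ✓; ∠(ZF, FA) = 90.00° ✓; |ZF| = 5.100 ✓; bearing(Z→H) − bearing(Z→F) = 102.0° ✓; |ZH| = 5.100 ✓; ∠(ZH, HM) = 85.80° ✗; |HM| = 37.60 ✓.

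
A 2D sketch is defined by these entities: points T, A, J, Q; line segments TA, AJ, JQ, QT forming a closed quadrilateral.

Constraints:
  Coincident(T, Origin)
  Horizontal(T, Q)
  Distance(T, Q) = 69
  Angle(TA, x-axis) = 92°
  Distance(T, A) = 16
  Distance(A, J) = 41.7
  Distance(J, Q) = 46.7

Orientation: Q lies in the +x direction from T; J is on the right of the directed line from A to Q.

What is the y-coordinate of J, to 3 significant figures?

-16.7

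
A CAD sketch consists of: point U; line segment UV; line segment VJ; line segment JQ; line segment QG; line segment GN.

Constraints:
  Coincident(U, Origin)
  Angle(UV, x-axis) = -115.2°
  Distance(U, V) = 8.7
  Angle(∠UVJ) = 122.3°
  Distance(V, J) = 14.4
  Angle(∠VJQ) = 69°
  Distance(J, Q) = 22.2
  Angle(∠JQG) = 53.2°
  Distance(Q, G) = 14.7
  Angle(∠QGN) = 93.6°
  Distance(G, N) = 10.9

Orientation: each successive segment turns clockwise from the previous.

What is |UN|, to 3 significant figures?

13.3

∠JQG = 53.2° gives QG at -50.7° from the x-axis; with |QG| = 14.7, G = (-3.35, 0.523). ∠QGN = 93.6° gives GN at -137° from the x-axis; with |GN| = 10.9, N = (-11.3, -6.90). Then |UN| = |N − U| = 13.3.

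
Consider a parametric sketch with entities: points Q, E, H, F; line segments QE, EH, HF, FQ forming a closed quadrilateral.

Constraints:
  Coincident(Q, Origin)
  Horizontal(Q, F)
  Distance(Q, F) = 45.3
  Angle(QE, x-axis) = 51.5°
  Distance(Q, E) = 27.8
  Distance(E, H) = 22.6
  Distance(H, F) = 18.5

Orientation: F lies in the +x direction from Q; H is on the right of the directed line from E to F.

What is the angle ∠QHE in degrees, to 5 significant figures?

67.742°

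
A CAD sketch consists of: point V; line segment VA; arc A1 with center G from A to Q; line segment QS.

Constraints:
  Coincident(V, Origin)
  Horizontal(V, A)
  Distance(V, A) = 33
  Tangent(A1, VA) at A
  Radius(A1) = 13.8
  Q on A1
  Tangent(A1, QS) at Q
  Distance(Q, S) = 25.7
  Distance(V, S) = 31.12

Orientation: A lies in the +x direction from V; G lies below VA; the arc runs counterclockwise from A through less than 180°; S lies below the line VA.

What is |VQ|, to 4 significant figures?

22.08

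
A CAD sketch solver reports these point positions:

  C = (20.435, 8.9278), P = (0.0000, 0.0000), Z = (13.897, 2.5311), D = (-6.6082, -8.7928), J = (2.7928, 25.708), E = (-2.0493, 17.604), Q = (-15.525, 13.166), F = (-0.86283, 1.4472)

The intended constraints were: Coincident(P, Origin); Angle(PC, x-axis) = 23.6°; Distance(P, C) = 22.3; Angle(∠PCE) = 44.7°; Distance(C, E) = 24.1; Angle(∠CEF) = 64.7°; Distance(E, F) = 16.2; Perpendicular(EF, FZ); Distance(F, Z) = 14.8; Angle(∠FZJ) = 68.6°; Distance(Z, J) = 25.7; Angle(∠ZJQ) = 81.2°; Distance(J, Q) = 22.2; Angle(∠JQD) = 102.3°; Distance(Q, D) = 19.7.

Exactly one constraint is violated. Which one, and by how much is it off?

Distance(Q, D) = 19.7 — off by 4.00.

P = (0.00, 0.00) ✓; PC at 23.60° ✓; |PC| = 22.30 ✓; ∠PCE = 44.70° ✓; |CE| = 24.10 ✓; ∠CEF = 64.70° ✓; |EF| = 16.20 ✓; ∠(EF, FZ) = 90.00° ✓; |FZ| = 14.80 ✓; ∠FZJ = 68.60° ✓; |ZJ| = 25.70 ✓; ∠ZJQ = 81.20° ✓; |JQ| = 22.20 ✓; ∠JQD = 102.3° ✓; |QD| = 23.70 ✗.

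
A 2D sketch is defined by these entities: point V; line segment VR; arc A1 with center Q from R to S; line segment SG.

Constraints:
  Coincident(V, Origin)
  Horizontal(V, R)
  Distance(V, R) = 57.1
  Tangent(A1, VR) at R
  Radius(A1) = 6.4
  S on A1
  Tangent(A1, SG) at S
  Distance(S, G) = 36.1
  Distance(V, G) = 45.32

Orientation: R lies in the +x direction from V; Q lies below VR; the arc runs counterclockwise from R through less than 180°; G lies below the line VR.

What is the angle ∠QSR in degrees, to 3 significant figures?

62.2°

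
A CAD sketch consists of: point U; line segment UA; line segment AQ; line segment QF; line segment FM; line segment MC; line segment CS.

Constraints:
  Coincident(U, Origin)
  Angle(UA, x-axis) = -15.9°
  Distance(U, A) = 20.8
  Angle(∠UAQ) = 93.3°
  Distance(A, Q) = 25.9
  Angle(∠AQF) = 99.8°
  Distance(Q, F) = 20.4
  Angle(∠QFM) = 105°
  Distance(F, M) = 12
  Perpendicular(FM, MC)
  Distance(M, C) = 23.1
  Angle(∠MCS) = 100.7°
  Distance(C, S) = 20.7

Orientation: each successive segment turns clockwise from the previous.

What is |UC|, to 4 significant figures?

19.37

U is at the origin; UA runs at -15.9° with length 20.8, so A = (20.00, -5.698). ∠UAQ = 93.3° gives AQ at -102.6° from the x-axis; with |AQ| = 25.9, Q = (14.35, -30.97). ∠AQF = 99.8° gives QF at 177.2° from the x-axis; with |QF| = 20.4, F = (-6.021, -29.98). ∠QFM = 105.0° gives FM at 102.2° from the x-axis; with |FM| = 12.0, M = (-8.557, -18.25). FM is perpendicular to MC, so MC runs at 12.20°; with |MC| = 23.1, C = (14.02, -13.37). Then |UC| = |C − U| = 19.37.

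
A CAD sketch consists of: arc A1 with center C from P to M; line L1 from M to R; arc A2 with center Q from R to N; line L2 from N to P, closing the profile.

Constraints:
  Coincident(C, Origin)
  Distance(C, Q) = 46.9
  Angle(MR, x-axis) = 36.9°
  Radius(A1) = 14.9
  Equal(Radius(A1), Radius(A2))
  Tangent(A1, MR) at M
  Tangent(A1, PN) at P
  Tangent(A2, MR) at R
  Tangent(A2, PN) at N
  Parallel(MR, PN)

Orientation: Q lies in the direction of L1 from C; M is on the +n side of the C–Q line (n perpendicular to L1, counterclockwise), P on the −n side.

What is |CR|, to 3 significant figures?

49.2

Tangency of A1 to both parallel lines with radius 14.9 puts M and P at C ± 14.9·n: M = (-8.95, 11.9), P = (8.95, -11.9). Equal radii place R and N the same way about Q: R = Q + 14.9·n = (28.6, 40.1), N = Q − 14.9·n = (46.5, 16.2). Then |CR| = |R − C| = 49.2.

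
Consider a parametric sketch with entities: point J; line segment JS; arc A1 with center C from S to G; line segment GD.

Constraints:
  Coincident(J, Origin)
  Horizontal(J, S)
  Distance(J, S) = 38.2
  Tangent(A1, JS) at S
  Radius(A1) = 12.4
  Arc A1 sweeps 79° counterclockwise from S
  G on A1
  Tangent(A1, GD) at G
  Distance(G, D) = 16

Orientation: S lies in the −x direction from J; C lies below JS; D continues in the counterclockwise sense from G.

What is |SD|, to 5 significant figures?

29.906

J is at the origin; JS is horizontal with |JS| = 38.2 and S on the −x side, so S = (-38.200, 0.0000). Since A1 is tangent to JS there, CS ⟂ JS, so C = S + (0, -12.4) = (-38.200, -12.400). On A1, S sits at bearing 90° from C; a 79° counterclockwise sweep puts G at bearing 169°, so G = C + 12.4·(cos 169°, sin 169°) = (-50.372, -10.034). The tangent condition forces CG to be normal to GD, so GD runs along (−sin 169°, cos 169°); with |GD| = 16.0, D = (-53.425, -25.740). Then |SD| = |D − S| = 29.906.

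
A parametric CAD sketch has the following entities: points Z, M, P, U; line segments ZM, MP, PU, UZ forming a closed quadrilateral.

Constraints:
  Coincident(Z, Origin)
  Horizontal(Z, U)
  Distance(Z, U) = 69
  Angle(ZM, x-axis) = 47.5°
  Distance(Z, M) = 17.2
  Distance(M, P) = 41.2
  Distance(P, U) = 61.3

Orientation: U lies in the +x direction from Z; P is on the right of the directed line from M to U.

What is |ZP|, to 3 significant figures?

32.0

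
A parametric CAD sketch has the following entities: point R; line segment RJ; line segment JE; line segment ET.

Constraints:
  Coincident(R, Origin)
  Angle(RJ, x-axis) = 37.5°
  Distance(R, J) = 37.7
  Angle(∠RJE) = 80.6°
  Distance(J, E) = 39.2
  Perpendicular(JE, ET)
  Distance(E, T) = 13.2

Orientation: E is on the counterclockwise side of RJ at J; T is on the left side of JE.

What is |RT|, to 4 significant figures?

40.84

R is at the origin; RJ runs at 37.5° with length 37.7, so J = 37.7·(cos 37.5°, sin 37.5°) = (29.91, 22.95). ∠RJE = 80.6°, so JE runs at 37.5° + (180° − 80.6°) = 136.9° from the x-axis; with |JE| = 39.2, E = J + 39.2·(cos 136.9°, sin 136.9°) = (1.287, 49.73). The perpendicularity gives ET at right angles to JE; with |ET| = 13.2 on the left of JE, T = E + 13.2·(-0.6833, -0.7302) = (-7.732, 40.10). Then |RT| = |T − R| = 40.84.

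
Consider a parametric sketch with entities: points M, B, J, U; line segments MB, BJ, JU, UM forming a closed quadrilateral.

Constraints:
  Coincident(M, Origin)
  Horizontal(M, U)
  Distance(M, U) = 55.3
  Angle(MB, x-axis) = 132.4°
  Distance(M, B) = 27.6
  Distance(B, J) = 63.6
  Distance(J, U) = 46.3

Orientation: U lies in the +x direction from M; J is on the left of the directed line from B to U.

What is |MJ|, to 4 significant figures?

59.70

Checks: |BJ| = 63.60 ✓; |JU| = 46.30 ✓.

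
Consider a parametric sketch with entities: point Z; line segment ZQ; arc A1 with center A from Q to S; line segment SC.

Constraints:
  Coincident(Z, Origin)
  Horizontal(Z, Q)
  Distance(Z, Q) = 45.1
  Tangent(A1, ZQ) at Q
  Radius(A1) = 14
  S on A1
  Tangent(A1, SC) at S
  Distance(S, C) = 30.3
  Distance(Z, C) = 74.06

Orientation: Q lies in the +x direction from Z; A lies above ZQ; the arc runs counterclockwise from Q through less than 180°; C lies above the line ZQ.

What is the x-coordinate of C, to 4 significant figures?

59.48

Checks: Z = (0.00, 0.00) ✓; |AS| = 14.00 ✓; ∠(AS, SC) = 90.00° ✓; |SC| = 30.30 ✓; |ZC| = 74.06 ✓.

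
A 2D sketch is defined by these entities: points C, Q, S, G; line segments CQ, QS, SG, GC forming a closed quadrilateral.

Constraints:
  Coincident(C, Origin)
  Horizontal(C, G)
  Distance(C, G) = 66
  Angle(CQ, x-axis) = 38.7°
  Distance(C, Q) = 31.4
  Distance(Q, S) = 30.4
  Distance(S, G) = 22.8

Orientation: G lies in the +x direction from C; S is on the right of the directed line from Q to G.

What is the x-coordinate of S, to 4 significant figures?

43.56

Checks: |QS| = 30.40 ✓; |SG| = 22.80 ✓.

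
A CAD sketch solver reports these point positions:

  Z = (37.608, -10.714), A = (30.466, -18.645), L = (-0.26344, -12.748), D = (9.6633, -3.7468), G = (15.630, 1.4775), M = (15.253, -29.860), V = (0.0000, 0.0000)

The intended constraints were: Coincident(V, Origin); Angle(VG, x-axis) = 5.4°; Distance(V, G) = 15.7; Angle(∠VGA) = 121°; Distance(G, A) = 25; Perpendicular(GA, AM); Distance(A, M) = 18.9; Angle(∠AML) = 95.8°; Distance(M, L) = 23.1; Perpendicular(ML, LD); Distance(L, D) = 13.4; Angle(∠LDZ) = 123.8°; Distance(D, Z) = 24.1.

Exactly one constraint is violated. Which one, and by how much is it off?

Distance(D, Z) = 24.1 — off by 4.70.

V = (0.00, 0.00) ✓; VG at 5.400° ✓; |VG| = 15.70 ✓; ∠VGA = 121.0° ✓; |GA| = 25.00 ✓; ∠(GA, AM) = 90.00° ✓; |AM| = 18.90 ✓; ∠AML = 95.80° ✓; |ML| = 23.10 ✓; ∠(ML, LD) = 90.00° ✓; |LD| = 13.40 ✓; ∠LDZ = 123.8° ✓; |DZ| = 28.80 ✗.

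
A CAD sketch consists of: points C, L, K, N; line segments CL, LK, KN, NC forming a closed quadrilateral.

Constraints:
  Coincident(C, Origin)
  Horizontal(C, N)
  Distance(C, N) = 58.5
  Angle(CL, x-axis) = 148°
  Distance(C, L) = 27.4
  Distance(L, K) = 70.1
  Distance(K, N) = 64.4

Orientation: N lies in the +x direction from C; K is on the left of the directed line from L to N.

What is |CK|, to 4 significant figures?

66.33

Checks: |LK| = 70.10 ✓; |KN| = 64.40 ✓.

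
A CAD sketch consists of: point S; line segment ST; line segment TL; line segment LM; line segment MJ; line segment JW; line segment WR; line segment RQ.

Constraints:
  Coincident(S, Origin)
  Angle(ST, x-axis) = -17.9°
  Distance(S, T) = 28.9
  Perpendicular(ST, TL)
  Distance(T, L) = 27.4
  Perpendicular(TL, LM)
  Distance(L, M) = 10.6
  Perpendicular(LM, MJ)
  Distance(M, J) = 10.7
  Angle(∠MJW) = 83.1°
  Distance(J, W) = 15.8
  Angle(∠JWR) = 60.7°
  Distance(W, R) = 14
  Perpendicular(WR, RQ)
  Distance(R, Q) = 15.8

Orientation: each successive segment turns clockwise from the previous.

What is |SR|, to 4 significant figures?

39.43

∠MJW = 83.1° gives JW at -24.80° from the x-axis; with |JW| = 15.8, W = (26.62, -28.14). ∠JWR = 60.7° gives WR at -144.1° from the x-axis; with |WR| = 14.0, R = (15.28, -36.35). Then |SR| = |R − S| = 39.43.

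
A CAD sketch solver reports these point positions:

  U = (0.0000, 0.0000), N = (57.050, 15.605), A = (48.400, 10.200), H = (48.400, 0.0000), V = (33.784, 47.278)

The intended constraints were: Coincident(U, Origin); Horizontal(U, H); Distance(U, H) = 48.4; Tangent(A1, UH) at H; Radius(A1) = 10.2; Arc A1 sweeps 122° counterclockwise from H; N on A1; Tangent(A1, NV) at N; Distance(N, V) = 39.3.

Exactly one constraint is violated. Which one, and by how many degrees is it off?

Tangent(A1, NV) at N — off by 4.30°.

U = (0.00, 0.00) ✓; U.y = 0.00, H.y = 0.00 ✓; |UH| = 48.40 ✓; ∠(AH, HU) = 90.00° ✓; |AH| = 10.20 ✓; bearing(A→N) − bearing(A→H) = 122.0° ✓; |AN| = 10.20 ✓; ∠(AN, NV) = 85.70° ✗; |NV| = 39.30 ✓.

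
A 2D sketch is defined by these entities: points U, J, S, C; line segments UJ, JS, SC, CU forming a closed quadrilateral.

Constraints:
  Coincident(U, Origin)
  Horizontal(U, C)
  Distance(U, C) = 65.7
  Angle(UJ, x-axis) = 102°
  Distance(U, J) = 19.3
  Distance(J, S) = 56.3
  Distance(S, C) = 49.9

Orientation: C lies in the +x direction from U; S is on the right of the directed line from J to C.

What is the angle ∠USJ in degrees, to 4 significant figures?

9.515°

Checks: |JS| = 56.30 ✓; |SC| = 49.90 ✓.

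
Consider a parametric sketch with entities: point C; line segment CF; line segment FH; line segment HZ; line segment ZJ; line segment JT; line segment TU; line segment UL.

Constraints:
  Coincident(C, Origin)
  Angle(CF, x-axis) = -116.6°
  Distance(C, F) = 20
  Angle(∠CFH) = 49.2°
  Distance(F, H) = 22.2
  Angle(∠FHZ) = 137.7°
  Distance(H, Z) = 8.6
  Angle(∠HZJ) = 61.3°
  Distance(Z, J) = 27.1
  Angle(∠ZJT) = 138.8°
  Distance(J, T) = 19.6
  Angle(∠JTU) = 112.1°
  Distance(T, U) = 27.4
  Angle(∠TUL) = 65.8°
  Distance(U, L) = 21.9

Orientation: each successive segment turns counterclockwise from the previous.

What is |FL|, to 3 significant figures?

12.2

C is at the origin; CF runs at -116.6° with length 20.0, so F = (-8.96, -17.9). ∠CFH = 49.2° gives FH at 14.2° from the x-axis; with |FH| = 22.2, H = (12.6, -12.4). ∠FHZ = 137.7° gives HZ at 56.5° from the x-axis; with |HZ| = 8.6, Z = (17.3, -5.27). ∠HZJ = 61.3° gives ZJ at 175° from the x-axis; with |ZJ| = 27.1, J = (-9.69, -3.00). ∠ZJT = 138.8° gives JT at -144° from the x-axis; with |JT| = 19.6, T = (-25.5, -14.6). ∠JTU = 112.1° gives TU at -75.7° from the x-axis; with |TU| = 27.4, U = (-18.7, -41.2). ∠TUL = 65.8° gives UL at 38.5° from the x-axis; with |UL| = 21.9, L = (-1.56, -27.5). Then |FL| = |L − F| = 12.2.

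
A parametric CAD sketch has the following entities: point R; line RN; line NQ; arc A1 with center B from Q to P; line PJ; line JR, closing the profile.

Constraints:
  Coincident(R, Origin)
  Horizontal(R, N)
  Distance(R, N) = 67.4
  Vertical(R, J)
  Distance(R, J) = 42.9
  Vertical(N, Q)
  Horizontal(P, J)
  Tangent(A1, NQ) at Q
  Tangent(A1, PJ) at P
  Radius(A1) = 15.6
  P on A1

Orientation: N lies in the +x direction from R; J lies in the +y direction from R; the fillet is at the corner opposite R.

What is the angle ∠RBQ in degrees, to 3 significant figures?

152°

The virtual corner opposite R is at (67.4, 42.9). Tangency of A1 to NQ means the radius BQ is perpendicular to NQ and tangency of A1 to PJ means the radius BP is perpendicular to PJ, with radius 15.6, so the center B sits 15.6 in from both sides at B = (51.8, 27.3). That places the tangent points at Q = (67.4, 27.3) on NQ and P = (51.8, 42.9) on PJ. Then cos ∠RBQ = BR·BQ / (|BR||BQ|), giving 152°.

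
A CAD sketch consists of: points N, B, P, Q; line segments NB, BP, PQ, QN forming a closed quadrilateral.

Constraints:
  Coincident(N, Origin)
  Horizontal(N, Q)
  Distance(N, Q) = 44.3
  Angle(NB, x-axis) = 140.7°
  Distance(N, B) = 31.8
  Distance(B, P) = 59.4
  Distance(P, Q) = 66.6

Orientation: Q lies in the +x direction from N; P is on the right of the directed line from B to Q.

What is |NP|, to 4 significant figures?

39.09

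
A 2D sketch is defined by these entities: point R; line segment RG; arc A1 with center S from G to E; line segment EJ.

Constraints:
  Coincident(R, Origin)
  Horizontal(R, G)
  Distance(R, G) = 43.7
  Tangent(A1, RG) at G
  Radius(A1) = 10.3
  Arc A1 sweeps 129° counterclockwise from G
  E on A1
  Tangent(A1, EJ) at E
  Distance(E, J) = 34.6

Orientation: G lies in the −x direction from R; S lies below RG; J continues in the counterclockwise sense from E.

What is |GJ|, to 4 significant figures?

45.79

R is at the origin; R and G share the same y with |RG| = 43.7 and G on the −x side, so G = (-43.70, 0.000). Tangency of A1 to RG means the radius SG is perpendicular to RG, so S = G + (0, -10.3) = (-43.70, -10.30). On A1, G sits at bearing 90° from S; a 129° counterclockwise sweep puts E at bearing 219°, so E = S + 10.3·(cos 219°, sin 219°) = (-51.70, -16.78). The tangent condition forces SE to be normal to EJ, so EJ runs along (−sin 219°, cos 219°); with |EJ| = 34.6, J = (-29.93, -43.67). Then |GJ| = |J − G| = 45.79.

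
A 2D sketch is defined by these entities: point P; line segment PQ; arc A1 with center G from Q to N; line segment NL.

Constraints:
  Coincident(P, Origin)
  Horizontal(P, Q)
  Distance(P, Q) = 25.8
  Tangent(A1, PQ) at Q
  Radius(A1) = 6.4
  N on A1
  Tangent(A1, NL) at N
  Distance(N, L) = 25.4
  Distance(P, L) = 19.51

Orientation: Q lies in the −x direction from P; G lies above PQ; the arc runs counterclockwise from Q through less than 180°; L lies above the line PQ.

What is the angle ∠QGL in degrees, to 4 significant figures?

119.5°

P is at the origin; P and Q share the same y with |PQ| = 25.8 and Q on the −x side, so Q = (-25.80, 0.000). The tangent condition forces GQ to be normal to PQ, so G = Q + (0, 6.4) = (-25.80, 6.400). Since GN ⟂ NL (tangency), |GL| = √(6.4² + 25.4²) = 26.19 regardless of where N sits on A1. So L lies on both circle(P, 19.51) and circle(G, 26.19); the above-PQ intersection is L = (-2.991, 19.28). N is the foot of the tangent from L: N = (-21.39, 1.765).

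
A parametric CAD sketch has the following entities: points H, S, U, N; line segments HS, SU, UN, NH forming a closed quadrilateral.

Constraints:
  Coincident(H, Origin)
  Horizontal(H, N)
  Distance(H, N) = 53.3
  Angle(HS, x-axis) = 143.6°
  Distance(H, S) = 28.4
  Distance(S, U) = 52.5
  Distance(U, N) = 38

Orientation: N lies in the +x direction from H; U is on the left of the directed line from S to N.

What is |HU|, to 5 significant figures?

40.254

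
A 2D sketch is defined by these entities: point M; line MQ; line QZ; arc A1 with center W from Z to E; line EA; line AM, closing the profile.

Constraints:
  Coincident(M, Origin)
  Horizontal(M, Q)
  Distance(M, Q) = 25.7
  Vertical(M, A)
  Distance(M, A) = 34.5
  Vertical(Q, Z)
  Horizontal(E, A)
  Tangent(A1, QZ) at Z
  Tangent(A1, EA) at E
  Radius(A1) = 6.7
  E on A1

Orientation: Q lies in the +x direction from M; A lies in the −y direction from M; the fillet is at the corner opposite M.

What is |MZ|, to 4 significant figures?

37.86

M is at the origin; M and Q share the same y with |MQ| = 25.7 and Q on the +x side, so Q = (25.70, 0.000). M and A share the same x with |MA| = 34.5 and A on the −y side, so A = (0.000, -34.50). The virtual corner opposite M is at (25.70, -34.50). Tangency of A1 to QZ means the radius WZ is perpendicular to QZ and A1 meets EA tangentially, so WE is at right angles to EA, with radius 6.7, so the center W sits 6.7 in from both sides at W = (19.00, -27.80). That places the tangent points at Z = (25.70, -27.80) on QZ and E = (19.00, -34.50) on EA. Then |MZ| = |Z − M| = 37.86.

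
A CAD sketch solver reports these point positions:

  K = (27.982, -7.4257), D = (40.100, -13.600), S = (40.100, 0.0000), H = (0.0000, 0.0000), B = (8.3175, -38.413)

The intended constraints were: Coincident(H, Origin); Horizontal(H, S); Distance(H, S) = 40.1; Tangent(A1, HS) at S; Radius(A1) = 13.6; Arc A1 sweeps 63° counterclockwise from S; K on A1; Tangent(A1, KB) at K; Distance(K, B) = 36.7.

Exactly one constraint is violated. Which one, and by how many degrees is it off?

Tangent(A1, KB) at K — off by 5.40°.

H = (0.00, 0.00) ✓; H.y = 0.00, S.y = 0.00 ✓; |HS| = 40.10 ✓; ∠(DS, SH) = 90.00° ✓; |DS| = 13.60 ✓; bearing(D→K) − bearing(D→S) = 63.00° ✓; |DK| = 13.60 ✓; ∠(DK, KB) = 95.40° ✗; |KB| = 36.70 ✓.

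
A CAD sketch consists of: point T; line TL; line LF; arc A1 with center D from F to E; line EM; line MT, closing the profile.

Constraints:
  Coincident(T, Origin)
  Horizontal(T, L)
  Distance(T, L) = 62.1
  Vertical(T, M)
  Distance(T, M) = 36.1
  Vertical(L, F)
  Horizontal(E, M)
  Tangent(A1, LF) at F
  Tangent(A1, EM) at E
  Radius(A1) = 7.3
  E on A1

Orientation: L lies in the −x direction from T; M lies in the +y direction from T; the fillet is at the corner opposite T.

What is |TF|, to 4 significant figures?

68.45

T is at the origin; TL is horizontal with |TL| = 62.1 and L on the −x side, so L = (-62.10, 0.000). TM is vertical with |TM| = 36.1 and M on the +y side, so M = (0.000, 36.10). The virtual corner opposite T is at (-62.10, 36.10). A1 meets LF tangentially, so DF is at right angles to LF and since A1 is tangent to EM there, DE ⟂ EM, with radius 7.3, so the center D sits 7.3 in from both sides at D = (-54.80, 28.80). That places the tangent points at F = (-62.10, 28.80) on LF and E = (-54.80, 36.10) on EM. Then |TF| = |F − T| = 68.45.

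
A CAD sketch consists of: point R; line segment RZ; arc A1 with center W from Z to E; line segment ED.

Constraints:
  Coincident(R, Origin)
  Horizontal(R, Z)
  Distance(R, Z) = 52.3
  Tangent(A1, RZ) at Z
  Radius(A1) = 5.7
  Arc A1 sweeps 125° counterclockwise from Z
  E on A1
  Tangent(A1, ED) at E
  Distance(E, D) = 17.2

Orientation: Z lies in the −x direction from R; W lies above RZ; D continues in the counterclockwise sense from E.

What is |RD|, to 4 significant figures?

61.95

R is at the origin; RZ is horizontal with |RZ| = 52.3 and Z on the −x side, so Z = (-52.30, 0.000). Tangency of A1 to RZ means the radius WZ is perpendicular to RZ, so W = Z + (0, 5.7) = (-52.30, 5.700). On A1, Z sits at bearing -90° from W; a 125° counterclockwise sweep puts E at bearing 35°, so E = W + 5.7·(cos 35°, sin 35°) = (-47.63, 8.969). Tangency of A1 to ED means the radius WE is perpendicular to ED, so ED runs along (−sin 35°, cos 35°); with |ED| = 17.2, D = (-57.50, 23.06). Then |RD| = |D − R| = 61.95.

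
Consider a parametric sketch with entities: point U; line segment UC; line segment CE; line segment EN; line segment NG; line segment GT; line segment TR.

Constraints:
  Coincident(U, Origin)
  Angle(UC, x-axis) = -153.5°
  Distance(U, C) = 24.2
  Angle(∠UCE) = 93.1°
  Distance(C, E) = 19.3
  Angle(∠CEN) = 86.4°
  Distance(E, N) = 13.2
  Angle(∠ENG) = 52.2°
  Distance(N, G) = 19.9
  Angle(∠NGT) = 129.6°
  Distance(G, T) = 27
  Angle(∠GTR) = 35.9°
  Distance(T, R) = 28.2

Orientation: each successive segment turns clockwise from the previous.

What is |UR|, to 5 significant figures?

35.139

∠NGT = 129.6° gives GT at -152.20° from the x-axis; with |GT| = 27.0, T = (-47.280, -20.302). ∠GTR = 35.9° gives TR at 63.700° from the x-axis; with |TR| = 28.2, R = (-34.785, 4.9788). Then |UR| = |R − U| = 35.139.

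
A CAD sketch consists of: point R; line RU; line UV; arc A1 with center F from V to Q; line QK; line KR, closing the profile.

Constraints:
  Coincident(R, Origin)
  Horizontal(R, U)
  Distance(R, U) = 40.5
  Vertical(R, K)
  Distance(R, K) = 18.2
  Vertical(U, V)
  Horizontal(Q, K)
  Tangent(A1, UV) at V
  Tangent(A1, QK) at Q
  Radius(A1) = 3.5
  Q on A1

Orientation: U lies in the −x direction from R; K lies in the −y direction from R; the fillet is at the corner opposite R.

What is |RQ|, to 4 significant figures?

41.23

The virtual corner opposite R is at (-40.50, -18.20). The tangent condition forces FV to be normal to UV and the tangent condition forces FQ to be normal to QK, with radius 3.5, so the center F sits 3.5 in from both sides at F = (-37.00, -14.70). That places the tangent points at V = (-40.50, -14.70) on UV and Q = (-37.00, -18.20) on QK. Then |RQ| = |Q − R| = 41.23.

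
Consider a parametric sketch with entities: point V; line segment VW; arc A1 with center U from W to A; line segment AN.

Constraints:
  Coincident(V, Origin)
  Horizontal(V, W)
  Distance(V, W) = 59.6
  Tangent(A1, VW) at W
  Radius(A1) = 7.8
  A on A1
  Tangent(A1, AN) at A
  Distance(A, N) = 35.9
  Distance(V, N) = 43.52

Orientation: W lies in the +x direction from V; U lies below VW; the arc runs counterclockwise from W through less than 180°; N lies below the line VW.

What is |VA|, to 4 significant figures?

53.63

V is at the origin; VW is horizontal with |VW| = 59.6 and W on the +x side, so W = (59.60, 0.000). The tangent condition forces UW to be normal to VW, so U = W + (0, -7.8) = (59.60, -7.800). Since UA ⟂ AN (tangency), |UN| = √(7.8² + 35.9²) = 36.74 regardless of where A sits on A1. So N lies on both circle(V, 43.52) and circle(U, 36.74); the below-VW intersection is N = (30.86, -30.69). A is the foot of the tangent from N: A = (53.56, -2.869).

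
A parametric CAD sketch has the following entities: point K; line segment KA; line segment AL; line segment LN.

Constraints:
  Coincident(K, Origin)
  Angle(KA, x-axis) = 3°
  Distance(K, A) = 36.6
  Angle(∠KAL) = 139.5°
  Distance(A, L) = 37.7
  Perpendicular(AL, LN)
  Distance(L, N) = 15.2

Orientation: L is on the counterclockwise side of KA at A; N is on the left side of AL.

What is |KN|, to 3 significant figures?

66.1

∠KAL = 139.5°, so AL runs at 3.0° + (180° − 139.5°) = 43.5° from the x-axis; with |AL| = 37.7, L = A + 37.7·(cos 43.5°, sin 43.5°) = (63.9, 27.9). The perpendicularity gives LN at right angles to AL; with |LN| = 15.2 on the left of AL, N = L + 15.2·(-0.688, 0.725) = (53.4, 38.9). Then |KN| = |N − K| = 66.1.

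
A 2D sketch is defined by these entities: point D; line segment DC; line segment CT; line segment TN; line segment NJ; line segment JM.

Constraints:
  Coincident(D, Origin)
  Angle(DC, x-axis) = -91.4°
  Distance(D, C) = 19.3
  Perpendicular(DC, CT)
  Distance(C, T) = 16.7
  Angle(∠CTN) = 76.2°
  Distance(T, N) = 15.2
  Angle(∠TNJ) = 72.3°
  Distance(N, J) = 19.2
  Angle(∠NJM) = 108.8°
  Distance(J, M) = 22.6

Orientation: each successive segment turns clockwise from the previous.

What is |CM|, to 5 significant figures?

17.398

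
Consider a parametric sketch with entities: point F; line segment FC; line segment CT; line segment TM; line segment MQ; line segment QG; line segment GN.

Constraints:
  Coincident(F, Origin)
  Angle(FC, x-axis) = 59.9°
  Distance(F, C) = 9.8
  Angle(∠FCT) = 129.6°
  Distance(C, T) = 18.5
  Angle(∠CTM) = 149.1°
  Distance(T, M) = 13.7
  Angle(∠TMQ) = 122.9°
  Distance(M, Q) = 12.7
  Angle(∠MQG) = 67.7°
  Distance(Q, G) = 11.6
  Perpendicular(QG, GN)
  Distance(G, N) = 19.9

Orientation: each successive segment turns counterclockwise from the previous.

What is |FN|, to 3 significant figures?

34.6

∠MQG = 67.7° gives QG at -49.4° from the x-axis; with |QG| = 11.6, G = (-16.7, 21.6). QG is perpendicular to GN, so GN runs at 40.6°; with |GN| = 19.9, N = (-1.58, 34.6). Then |FN| = |N − F| = 34.6.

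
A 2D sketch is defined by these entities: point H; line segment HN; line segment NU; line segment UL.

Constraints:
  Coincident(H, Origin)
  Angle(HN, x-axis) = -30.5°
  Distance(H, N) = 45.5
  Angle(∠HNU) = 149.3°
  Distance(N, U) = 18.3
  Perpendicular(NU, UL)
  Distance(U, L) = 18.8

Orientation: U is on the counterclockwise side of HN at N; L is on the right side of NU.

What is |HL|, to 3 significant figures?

71.2

H is at the origin; HN runs at -30.5° with length 45.5, so N = 45.5·(cos -30.5°, sin -30.5°) = (39.2, -23.1). ∠HNU = 149.3°, so NU runs at -30.5° + (180° − 149.3°) = 0.200° from the x-axis; with |NU| = 18.3, U = N + 18.3·(cos 0.200°, sin 0.200°) = (57.5, -23.0). The perpendicularity gives UL at right angles to NU; with |UL| = 18.8 on the right of NU, L = U + 18.8·(0.00349, -1.00) = (57.6, -41.8). Then |HL| = |L − H| = 71.2.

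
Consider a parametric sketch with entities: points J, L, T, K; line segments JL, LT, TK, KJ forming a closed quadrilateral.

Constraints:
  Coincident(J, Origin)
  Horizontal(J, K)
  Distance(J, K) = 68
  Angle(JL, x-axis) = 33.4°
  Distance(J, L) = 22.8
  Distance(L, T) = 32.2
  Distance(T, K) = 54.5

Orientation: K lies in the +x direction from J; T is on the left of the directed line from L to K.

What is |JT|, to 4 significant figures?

53.03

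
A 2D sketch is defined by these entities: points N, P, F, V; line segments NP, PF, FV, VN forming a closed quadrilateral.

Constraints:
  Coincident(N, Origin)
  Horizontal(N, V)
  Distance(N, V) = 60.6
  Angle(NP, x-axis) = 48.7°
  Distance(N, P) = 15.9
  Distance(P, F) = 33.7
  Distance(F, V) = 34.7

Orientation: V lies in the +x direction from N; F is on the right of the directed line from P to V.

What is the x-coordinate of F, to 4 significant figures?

29.68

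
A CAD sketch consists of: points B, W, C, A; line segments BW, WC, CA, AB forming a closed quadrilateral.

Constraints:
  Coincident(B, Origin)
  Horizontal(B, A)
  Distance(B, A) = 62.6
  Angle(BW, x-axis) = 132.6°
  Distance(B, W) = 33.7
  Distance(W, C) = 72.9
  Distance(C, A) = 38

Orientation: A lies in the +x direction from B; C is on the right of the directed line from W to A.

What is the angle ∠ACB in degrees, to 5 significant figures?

107.53°

B is at the origin; BA is horizontal with |BA| = 62.6 and A in +x, so A = (62.6, 0). BW runs at 132.6° with |BW| = 33.7, so W = (-22.811, 24.806). C is determined by |WC| = 72.9 and |CA| = 38.0 together: it lies at the intersection of circle(W, 72.9) and circle(A, 38.0). With |WA| = 88.940, the foot of the radical line on WA is 66.229 from W and the perpendicular offset is √(72.9² − 66.229²) = 30.466. Taking the right-of-WA solution: C = (32.292, -22.923).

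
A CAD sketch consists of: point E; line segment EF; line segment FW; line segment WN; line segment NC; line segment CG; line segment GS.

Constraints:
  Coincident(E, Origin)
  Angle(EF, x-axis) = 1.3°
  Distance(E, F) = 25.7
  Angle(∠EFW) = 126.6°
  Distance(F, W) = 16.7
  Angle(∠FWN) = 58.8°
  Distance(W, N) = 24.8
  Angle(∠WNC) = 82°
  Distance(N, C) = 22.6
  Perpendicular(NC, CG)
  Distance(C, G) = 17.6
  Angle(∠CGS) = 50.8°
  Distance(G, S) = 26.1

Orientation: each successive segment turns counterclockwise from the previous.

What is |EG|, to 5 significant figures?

30.184

E is at the origin; EF runs at 1.3° with length 25.7, so F = (25.693, 0.58306). ∠EFW = 126.6° gives FW at 54.700° from the x-axis; with |FW| = 16.7, W = (35.344, 14.213). ∠FWN = 58.8° gives WN at 175.90° from the x-axis; with |WN| = 24.8, N = (10.607, 15.986). ∠WNC = 82.0° gives NC at -86.100° from the x-axis; with |NC| = 22.6, C = (12.144, -6.5620). NC is perpendicular to CG, so CG runs at 3.9000°; with |CG| = 17.6, G = (29.703, -5.3649). Then |EG| = |G − E| = 30.184.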